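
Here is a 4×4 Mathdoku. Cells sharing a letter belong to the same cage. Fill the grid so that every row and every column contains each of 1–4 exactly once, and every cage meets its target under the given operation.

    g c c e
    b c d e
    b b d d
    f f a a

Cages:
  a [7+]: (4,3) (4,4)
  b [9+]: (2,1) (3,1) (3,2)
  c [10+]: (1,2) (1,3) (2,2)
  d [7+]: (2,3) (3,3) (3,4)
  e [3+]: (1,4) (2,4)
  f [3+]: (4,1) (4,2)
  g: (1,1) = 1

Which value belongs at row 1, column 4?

Cage g is a single given cell; hence (1,1) = 1.
Row 1 now contains 1, leaving (1,4) = 2.
2 is placed in column 4; hence (2,4) = 1.
Column 1 already has 1, leaving (4,1) = 2.
Row 4 now contains 2, which forces (4,2) = 1.
2 is placed in row 1, leaving (1,2) = 4.
The 3 cells of cage c must have sum 10; hence (1,3) = 3.
The 3 cells of cage c must have sum 10, leaving (2,2) = 3.
3 is placed in column 3, leaving (2,3) = 2.
The 3 cells of cage b must have sum 9; hence (3,2) = 2.
Cage d needs sum 7; hence (3,3) = 1.
3 is placed in column 3, which forces (4,3) = 4.
4 is placed in row 4; hence (4,4) = 3.
3 is placed in row 2, leaving (2,1) = 4.
The 3 cells of cage b must have sum 9; hence (3,1) = 3.
Column 4 now contains 3, so (3,4) = 4.
Completed grid: 1 4 3 2 / 4 3 2 1 / 3 2 1 4 / 2 1 4 3.

2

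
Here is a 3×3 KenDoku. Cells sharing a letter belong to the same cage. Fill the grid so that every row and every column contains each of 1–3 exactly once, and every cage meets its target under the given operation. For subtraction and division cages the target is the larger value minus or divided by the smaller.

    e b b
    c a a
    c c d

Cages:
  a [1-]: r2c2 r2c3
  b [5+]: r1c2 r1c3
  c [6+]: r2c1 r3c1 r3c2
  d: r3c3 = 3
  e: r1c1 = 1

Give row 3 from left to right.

Cage e is given; hence r1c1 = 1.
D is a freebie, so r3c3 = 3.
The two cells of cage b must have sum 5, so r1c2 = 3.
3 is placed in column 3, which forces r1c3 = 2.
Cage c has sum 6; hence r2c1 = 3.
2 is placed in column 3, so r2c3 = 1.
Row 3 now contains 3; hence r3c1 = 2.
Cage c needs sum 6, so r3c2 = 1.
Row 2 already has 1, leaving r2c2 = 2.
Completed grid: 1 3 2 / 3 2 1 / 2 1 3.

2 1 3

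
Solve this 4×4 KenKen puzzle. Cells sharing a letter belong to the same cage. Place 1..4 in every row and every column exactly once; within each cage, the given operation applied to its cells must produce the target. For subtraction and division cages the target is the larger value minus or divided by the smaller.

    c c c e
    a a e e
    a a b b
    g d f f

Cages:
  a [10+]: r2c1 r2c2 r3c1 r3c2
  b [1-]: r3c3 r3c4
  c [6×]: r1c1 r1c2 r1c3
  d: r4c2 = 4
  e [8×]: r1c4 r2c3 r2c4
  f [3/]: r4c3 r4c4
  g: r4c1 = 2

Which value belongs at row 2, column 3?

1

G is a freebie, so r4c1 = 2.
Cage d is given; hence r4c2 = 4.
In row 1, 4 can only go at r1c4, so r1c4 = 4.
Row 2 needs a 4, and only r2c1 is open for it.
Row 2 needs a 3, and only r2c2 is open for it.
The 4 cells of cage a must have sum 10, leaving r3c1 = 1.
The 4 cells of cage a must have sum 10, so r3c2 = 2.
2 is placed in row 3, which forces r3c4 = 3.
Column 4 already has 3, which forces r4c4 = 1.
Column 1 already has 1; hence r1c1 = 3.
Column 2 now contains 2, leaving r1c2 = 1.
Cage c has product 6; hence r1c3 = 2.
The 3 cells of cage e must have product 8; hence r2c3 = 1.
1 is placed in column 4, so r2c4 = 2.
Row 3 now contains 3; hence r3c3 = 4.
1 is placed in row 4; hence r4c3 = 3.
The full grid is 3 1 2 4 / 4 3 1 2 / 1 2 4 3 / 2 4 3 1.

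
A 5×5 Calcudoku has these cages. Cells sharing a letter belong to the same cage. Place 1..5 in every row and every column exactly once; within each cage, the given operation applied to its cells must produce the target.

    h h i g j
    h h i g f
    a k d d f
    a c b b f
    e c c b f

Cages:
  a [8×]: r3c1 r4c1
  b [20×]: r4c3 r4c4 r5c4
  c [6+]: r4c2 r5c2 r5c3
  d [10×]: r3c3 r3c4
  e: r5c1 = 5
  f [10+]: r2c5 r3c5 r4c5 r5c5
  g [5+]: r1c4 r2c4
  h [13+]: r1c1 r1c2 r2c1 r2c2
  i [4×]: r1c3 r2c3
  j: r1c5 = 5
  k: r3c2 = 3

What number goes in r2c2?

J is a freebie, so r1c5 = 5.
Cage k is given; hence r3c2 = 3.
Cage e is given; hence r5c1 = 5.
In row 2, 5 can only go at r2c2, so r2c2 = 5.
In row 3, 1 can only go at r3c5, so r3c5 = 1.
Row 3 needs a 4, and only r3c1 is open for it.
The 4 cells of cage h must have sum 13, which forces r1c2 = 4.
4 is placed in row 1, so r1c3 = 1.
Column 3 already has 1; hence r2c3 = 4.
Column 1 already has 4, which forces r4c1 = 2.
Row 4 already has 2, which forces r4c2 = 1.
Row 4 already has 2, so r4c3 = 5.
5 is placed in row 4, which forces r4c4 = 4.
Row 4 now contains 4, leaving r4c5 = 3.
Column 2 now contains 1; hence r5c2 = 2.
Column 3 already has 1, which forces r5c3 = 3.
Row 5 now contains 2, so r5c4 = 1.
Row 5 now contains 2, leaving r5c5 = 4.
1 is placed in row 1, leaving r1c1 = 3.
Row 1 now contains 3, leaving r1c4 = 2.
Cage h has sum 13, leaving r2c1 = 1.
2 is placed in column 4, leaving r2c4 = 3.
Column 5 already has 3, leaving r2c5 = 2.
5 is placed in column 3; hence r3c3 = 2.
Cage d needs two cells with product 10, so r3c4 = 5.
Filled in: 3 4 1 2 5 / 1 5 4 3 2 / 4 3 2 5 1 / 2 1 5 4 3 / 5 2 3 1 4.

5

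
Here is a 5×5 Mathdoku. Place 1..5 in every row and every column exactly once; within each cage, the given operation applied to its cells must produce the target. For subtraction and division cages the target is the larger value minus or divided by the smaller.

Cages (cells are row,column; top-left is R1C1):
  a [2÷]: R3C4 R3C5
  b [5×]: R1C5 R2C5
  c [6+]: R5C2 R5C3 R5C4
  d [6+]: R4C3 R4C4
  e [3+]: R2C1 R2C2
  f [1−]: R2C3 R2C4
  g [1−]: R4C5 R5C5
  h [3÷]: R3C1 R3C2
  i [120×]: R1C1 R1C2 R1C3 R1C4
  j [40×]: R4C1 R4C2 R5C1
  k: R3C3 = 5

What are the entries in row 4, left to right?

2 4 1 5 3

K is a freebie, which forces R3C3 = 5.
The only place for 1 in row 1 is R1C5.
Column 5 already has 1, so R2C5 = 5.
Row 4 needs a 1, and only R4C3 is open for it.
Cage d needs two cells with sum 6, leaving R4C4 = 5.
The 3 cells of cage j must have product 40, leaving R5C1 = 5.
Cage i has product 120, which forces R1C2 = 5.
The only place for 3 in row 4 is R4C5.
The only place for 4 in row 5 is R5C5.
4 is placed in column 5, leaving R3C5 = 2.
The only place for 4 in row 3 is R3C4.
In row 2, 4 can only go at R2C3, so R2C3 = 4.
Cage i has product 120, which forces R1C1 = 4.
Cage f's pair has difference 1, so R2C4 = 3.
Column 1 now contains 4, leaving R4C1 = 2.
2 is placed in row 4, so R4C2 = 4.
Cage i has product 120, leaving R1C3 = 3.
Column 4 now contains 3, so R1C4 = 2.
Column 1 already has 2, leaving R2C1 = 1.
Cage e needs two cells with sum 3, leaving R2C2 = 2.
Column 1 now contains 1, which forces R3C1 = 3.
Row 3 already has 3, leaving R3C2 = 1.
1 is placed in column 2, so R5C2 = 3.
Column 3 now contains 3, so R5C3 = 2.
Column 4 already has 2, so R5C4 = 1.
Completed grid: 4 5 3 2 1 / 1 2 4 3 5 / 3 1 5 4 2 / 2 4 1 5 3 / 5 3 2 1 4.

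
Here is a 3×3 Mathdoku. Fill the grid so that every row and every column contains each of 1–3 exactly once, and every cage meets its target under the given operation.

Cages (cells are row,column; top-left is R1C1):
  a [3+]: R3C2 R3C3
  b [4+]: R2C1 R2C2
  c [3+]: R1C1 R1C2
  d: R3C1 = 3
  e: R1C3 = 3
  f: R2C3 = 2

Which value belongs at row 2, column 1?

1

Cage e is given, so R1C3 = 3.
Cage f is a single given cell, so R2C3 = 2.
D is a freebie; hence R3C1 = 3.
Column 3 already has 2, so R3C3 = 1.
Column 1 now contains 3, leaving R2C1 = 1.
Cage b needs two cells with sum 4, which forces R2C2 = 3.
Row 3 already has 1; hence R3C2 = 2.
Column 1 now contains 1, so R1C1 = 2.
2 is placed in column 2, leaving R1C2 = 1.
The full grid is 2 1 3 / 1 3 2 / 3 2 1.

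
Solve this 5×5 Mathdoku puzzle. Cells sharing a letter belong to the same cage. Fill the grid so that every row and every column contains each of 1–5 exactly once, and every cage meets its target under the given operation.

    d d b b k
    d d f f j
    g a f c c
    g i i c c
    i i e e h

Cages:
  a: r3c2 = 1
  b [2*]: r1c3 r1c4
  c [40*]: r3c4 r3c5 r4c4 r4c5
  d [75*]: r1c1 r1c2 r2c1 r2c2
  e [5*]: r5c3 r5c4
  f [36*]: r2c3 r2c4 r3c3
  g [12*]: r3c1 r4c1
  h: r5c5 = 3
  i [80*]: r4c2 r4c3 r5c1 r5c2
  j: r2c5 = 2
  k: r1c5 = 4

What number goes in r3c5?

5

Cage k is a single given cell, leaving r1c5 = 4.
Cage f has product 36; hence r2c3 = 4.
The 3 cells of cage f must have product 36, which forces r2c4 = 3.
J is a freebie; hence r2c5 = 2.
Cage a is given; hence r3c2 = 1.
Cage f needs product 36, so r3c3 = 3.
Row 3 already has 1, leaving r3c5 = 5.
Column 5 already has 5, leaving r4c5 = 1.
H is a freebie, which forces r5c5 = 3.
Cage d has product 75; hence r1c1 = 5.
Cage d has product 75, which forces r1c2 = 3.
The 4 cells of cage d must have product 75, which forces r2c1 = 1.
1 is placed in column 2; hence r2c2 = 5.
Row 3 already has 3, so r3c1 = 4.
Row 3 already has 4, leaving r3c4 = 2.
Cage g's pair has product 12, leaving r4c1 = 3.
Column 4 already has 2, so r4c4 = 4.
Column 1 already has 4, so r5c1 = 2.
Row 5 already has 2, leaving r5c2 = 4.
Cage b needs two cells with product 2; hence r1c3 = 2.
Column 4 already has 2, leaving r1c4 = 1.
Row 4 already has 4, so r4c2 = 2.
Cage i needs product 80, which forces r4c3 = 5.
5 is placed in column 3, leaving r5c3 = 1.
Column 4 already has 1, so r5c4 = 5.
The full grid is 5 3 2 1 4 / 1 5 4 3 2 / 4 1 3 2 5 / 3 2 5 4 1 / 2 4 1 5 3.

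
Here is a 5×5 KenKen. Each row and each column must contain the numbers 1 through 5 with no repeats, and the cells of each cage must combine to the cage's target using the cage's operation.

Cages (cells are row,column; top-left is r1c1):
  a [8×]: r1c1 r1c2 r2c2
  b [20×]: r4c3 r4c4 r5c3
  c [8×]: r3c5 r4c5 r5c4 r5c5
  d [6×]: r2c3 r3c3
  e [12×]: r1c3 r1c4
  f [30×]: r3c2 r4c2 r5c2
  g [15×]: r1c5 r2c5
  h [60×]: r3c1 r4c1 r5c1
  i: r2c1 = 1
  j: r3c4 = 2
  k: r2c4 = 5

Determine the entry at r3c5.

1

Cage i is a single given cell, which forces r2c1 = 1.
K is a freebie, so r2c4 = 5.
Row 2 already has 5; hence r2c5 = 3.
Cage j is a single given cell, which forces r3c4 = 2.
The 4 cells of cage c must have product 8; hence r5c4 = 1.
Cage a needs product 8; hence r1c2 = 1.
Column 5 already has 3, so r1c5 = 5.
Row 2 already has 3, leaving r2c3 = 2.
Row 3 already has 2, so r3c3 = 3.
The 3 cells of cage b must have product 20, which forces r4c3 = 1.
Column 4 now contains 1; hence r4c4 = 4.
Row 4 already has 4, which forces r4c5 = 2.
The 3 cells of cage b must have product 20; hence r5c3 = 5.
Column 5 now contains 2; hence r5c5 = 4.
The 3 cells of cage a must have product 8, which forces r1c1 = 2.
Column 3 now contains 3; hence r1c3 = 4.
Column 4 already has 4, which forces r1c4 = 3.
Row 2 already has 2, which forces r2c2 = 4.
The 3 cells of cage h must have product 60, so r3c1 = 4.
3 is placed in row 3; hence r3c2 = 5.
Column 5 already has 4, so r3c5 = 1.
The 3 cells of cage h must have product 60; hence r4c1 = 5.
Cage f needs product 30; hence r4c2 = 3.
Row 5 now contains 4; hence r5c1 = 3.
The 3 cells of cage f must have product 30, leaving r5c2 = 2.
Filled in: 2 1 4 3 5 / 1 4 2 5 3 / 4 5 3 2 1 / 5 3 1 4 2 / 3 2 5 1 4.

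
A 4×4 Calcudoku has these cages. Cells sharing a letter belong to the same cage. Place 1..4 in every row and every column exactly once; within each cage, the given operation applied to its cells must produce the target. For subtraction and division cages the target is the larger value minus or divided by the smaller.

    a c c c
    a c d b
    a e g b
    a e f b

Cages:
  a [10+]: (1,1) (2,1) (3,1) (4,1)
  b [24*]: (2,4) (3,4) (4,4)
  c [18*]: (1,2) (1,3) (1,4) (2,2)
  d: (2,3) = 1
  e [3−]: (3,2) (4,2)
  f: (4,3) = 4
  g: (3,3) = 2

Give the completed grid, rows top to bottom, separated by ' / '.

4 2 3 1 / 2 3 1 4 / 1 4 2 3 / 3 1 4 2

Cage c has product 18, so (2,2) = 3.
D is a freebie; hence (2,3) = 1.
Cage g is given, which forces (3,3) = 2.
Cage f is a single given cell, so (4,3) = 4.
Column 3 now contains 2; hence (1,3) = 3.
Cage e's pair has difference 3, so (3,2) = 4.
4 is placed in row 3, leaving (3,4) = 3.
Row 4 now contains 4; hence (4,2) = 1.
3 is placed in column 4, which forces (4,4) = 2.
1 is placed in column 2, so (1,2) = 2.
Column 4 now contains 2, leaving (1,4) = 1.
Column 4 now contains 2, leaving (2,4) = 4.
Row 3 already has 3, so (3,1) = 1.
Row 4 already has 2, leaving (4,1) = 3.
Row 1 now contains 2, leaving (1,1) = 4.
Row 2 already has 4, leaving (2,1) = 2.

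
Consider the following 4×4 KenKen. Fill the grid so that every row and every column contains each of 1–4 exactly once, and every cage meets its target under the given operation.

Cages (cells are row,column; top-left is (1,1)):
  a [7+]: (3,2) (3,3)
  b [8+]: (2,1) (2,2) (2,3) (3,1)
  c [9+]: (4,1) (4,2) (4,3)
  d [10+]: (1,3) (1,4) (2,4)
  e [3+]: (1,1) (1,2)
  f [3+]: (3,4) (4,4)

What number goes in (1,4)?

In row 1, 3 can only go at (1,3), so (1,3) = 3.
Cage d needs sum 10, leaving (1,4) = 4.
Cage d has sum 10, so (2,4) = 3.
Cage a's pair has sum 7, which forces (3,2) = 3.
3 is placed in column 3, so (3,3) = 4.
Column 3 already has 4; hence (4,3) = 2.
2 is placed in row 4, leaving (4,4) = 1.
2 is placed in column 3, leaving (2,3) = 1.
Cage b needs sum 8, which forces (3,1) = 1.
Column 4 now contains 1, leaving (3,4) = 2.
Cage c has sum 9, leaving (4,1) = 3.
2 is placed in row 4, so (4,2) = 4.
1 is placed in column 1, leaving (1,1) = 2.
Cage e needs two cells with sum 3, leaving (1,2) = 1.
Cage b needs sum 8, so (2,1) = 4.
Column 2 already has 4, so (2,2) = 2.
The full grid is 2 1 3 4 / 4 2 1 3 / 1 3 4 2 / 3 4 2 1.

4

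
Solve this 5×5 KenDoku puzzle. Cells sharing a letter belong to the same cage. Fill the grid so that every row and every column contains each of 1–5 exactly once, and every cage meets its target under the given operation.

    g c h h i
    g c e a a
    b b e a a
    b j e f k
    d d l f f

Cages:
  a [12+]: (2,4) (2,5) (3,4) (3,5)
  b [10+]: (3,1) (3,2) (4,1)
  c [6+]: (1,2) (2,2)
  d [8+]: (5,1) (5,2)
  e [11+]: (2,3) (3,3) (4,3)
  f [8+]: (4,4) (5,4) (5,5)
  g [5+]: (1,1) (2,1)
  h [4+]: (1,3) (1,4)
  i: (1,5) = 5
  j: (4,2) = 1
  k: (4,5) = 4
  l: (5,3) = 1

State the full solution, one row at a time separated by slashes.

I is a freebie, so (1,5) = 5.
Cage j is a single given cell; hence (4,2) = 1.
Cage k is given; hence (4,5) = 4.
Cage l is a single given cell, leaving (5,3) = 1.
1 is placed in column 3, which forces (1,3) = 3.
Cage h's pair has sum 4, so (1,4) = 1.
In row 5, 4 can only go at (5,4), so (5,4) = 4.
Cage f needs sum 8, leaving (4,4) = 2.
The 3 cells of cage f must have sum 8; hence (5,5) = 2.
2 is placed in row 4, so (4,3) = 5.
Row 4 already has 5, leaving (4,1) = 3.
Column 1 now contains 3, which forces (5,1) = 5.
Row 5 already has 5; hence (5,2) = 3.
The two cells of cage g must have sum 5; hence (1,1) = 4.
Row 1 now contains 4, so (1,2) = 2.
Column 1 now contains 3; hence (2,1) = 1.
Column 2 now contains 2, so (2,2) = 4.
Row 2 now contains 4, which forces (2,3) = 2.
Row 2 now contains 1, so (2,5) = 3.
The 3 cells of cage b must have sum 10, leaving (3,1) = 2.
Cage b has sum 10; hence (3,2) = 5.
Column 3 already has 2, leaving (3,3) = 4.
Row 3 now contains 5, leaving (3,4) = 3.
Column 5 already has 3, so (3,5) = 1.
3 is placed in row 2, which forces (2,4) = 5.

4 2 3 1 5 / 1 4 2 5 3 / 2 5 4 3 1 / 3 1 5 2 4 / 5 3 1 4 2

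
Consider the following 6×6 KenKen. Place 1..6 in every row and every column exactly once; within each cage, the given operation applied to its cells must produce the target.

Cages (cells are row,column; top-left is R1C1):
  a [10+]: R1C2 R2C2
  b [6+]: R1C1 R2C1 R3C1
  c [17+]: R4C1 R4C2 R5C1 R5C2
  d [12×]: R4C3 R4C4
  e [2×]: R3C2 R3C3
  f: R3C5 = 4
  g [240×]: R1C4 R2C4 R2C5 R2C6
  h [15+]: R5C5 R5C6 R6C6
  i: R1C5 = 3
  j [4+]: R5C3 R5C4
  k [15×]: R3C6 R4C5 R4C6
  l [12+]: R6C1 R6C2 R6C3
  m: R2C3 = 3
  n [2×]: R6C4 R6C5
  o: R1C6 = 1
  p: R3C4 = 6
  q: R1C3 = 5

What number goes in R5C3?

Cage q is given, which forces R1C3 = 5.
Cage i is a single given cell, so R1C5 = 3.
O is a freebie, which forces R1C6 = 1.
Cage m is given; hence R2C3 = 3.
Cage p is a single given cell, leaving R3C4 = 6.
Cage f is given, which forces R3C5 = 4.
3 is placed in column 3, leaving R5C3 = 1.
Row 5 now contains 1, which forces R5C4 = 3.
Row 1 already has 1, so R1C1 = 2.
Row 1 now contains 2, leaving R1C4 = 4.
The 3 cells of cage b must have sum 6, which forces R2C1 = 1.
Cage b has sum 6, which forces R3C1 = 3.
Cage e's pair has product 2, which forces R3C2 = 1.
Column 3 now contains 1, which forces R3C3 = 2.
Row 3 now contains 3, so R3C6 = 5.
The two cells of cage d must have product 12, so R4C3 = 6.
Cage d's pair has product 12, leaving R4C4 = 2.
Cage k has product 15; hence R4C5 = 1.
Column 6 already has 5, which forces R4C6 = 3.
Column 3 now contains 6, which forces R6C3 = 4.
Column 4 already has 2, so R6C4 = 1.
Column 5 already has 1, which forces R6C5 = 2.
Row 6 now contains 4, leaving R6C6 = 6.
Row 1 now contains 4, so R1C2 = 6.
Cage a needs two cells with sum 10, which forces R2C2 = 4.
Column 4 already has 2, so R2C4 = 5.
The 4 cells of cage g must have product 240, leaving R2C5 = 6.
The 4 cells of cage g must have product 240, so R2C6 = 2.
Column 2 now contains 4, so R4C2 = 5.
Cage c needs sum 17; hence R5C1 = 6.
Cage c needs sum 17, which forces R5C2 = 2.
Cage h needs sum 15, leaving R5C5 = 5.
Column 6 now contains 6; hence R5C6 = 4.
Row 6 now contains 6, so R6C1 = 5.
Cage l has sum 12; hence R6C2 = 3.
5 is placed in row 4, leaving R4C1 = 4.
Completed grid: 2 6 5 4 3 1 / 1 4 3 5 6 2 / 3 1 2 6 4 5 / 4 5 6 2 1 3 / 6 2 1 3 5 4 / 5 3 4 1 2 6.

1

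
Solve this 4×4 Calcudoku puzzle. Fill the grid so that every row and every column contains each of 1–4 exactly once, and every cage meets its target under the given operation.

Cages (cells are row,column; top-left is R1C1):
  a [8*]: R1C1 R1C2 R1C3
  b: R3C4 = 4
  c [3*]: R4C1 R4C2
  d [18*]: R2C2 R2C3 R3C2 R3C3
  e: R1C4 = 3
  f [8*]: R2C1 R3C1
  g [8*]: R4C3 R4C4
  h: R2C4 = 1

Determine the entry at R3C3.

Cage e is given, which forces R1C4 = 3.
Cage h is given, leaving R2C4 = 1.
Cage b is given, so R3C4 = 4.
4 is placed in column 4; hence R4C4 = 2.
Cage f's pair has product 8; hence R2C1 = 4.
4 is placed in row 3, leaving R3C1 = 2.
Row 4 already has 2; hence R4C3 = 4.
2 is placed in column 1, so R1C1 = 1.
The 3 cells of cage a must have product 8, leaving R1C2 = 4.
The 3 cells of cage a must have product 8; hence R1C3 = 2.
2 is placed in column 3; hence R2C3 = 3.
Column 3 already has 3, leaving R3C3 = 1.
Column 1 already has 1, which forces R4C1 = 3.
Row 4 already has 3, leaving R4C2 = 1.
Row 2 already has 3, leaving R2C2 = 2.
Row 3 now contains 1, so R3C2 = 3.
The full grid is 1 4 2 3 / 4 2 3 1 / 2 3 1 4 / 3 1 4 2.

1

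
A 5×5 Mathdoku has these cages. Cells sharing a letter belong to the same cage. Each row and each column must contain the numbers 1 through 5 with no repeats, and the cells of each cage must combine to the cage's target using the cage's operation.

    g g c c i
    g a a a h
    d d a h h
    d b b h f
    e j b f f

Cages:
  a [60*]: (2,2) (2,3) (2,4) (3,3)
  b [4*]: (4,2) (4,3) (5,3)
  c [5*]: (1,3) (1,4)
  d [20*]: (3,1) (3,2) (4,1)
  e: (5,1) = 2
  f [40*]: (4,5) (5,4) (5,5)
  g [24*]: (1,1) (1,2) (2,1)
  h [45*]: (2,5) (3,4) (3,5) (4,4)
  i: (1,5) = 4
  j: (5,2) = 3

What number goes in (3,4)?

I is a freebie, so (1,5) = 4.
Cage e is a single given cell, which forces (5,1) = 2.
Cage j is a single given cell, which forces (5,2) = 3.
2 is placed in row 5, which forces (5,3) = 1.
2 is placed in row 5, which forces (5,5) = 5.
Column 1 already has 2, leaving (1,1) = 3.
Column 2 already has 3, which forces (1,2) = 2.
Column 3 already has 1, so (1,3) = 5.
Cage c's pair has product 5, which forces (1,4) = 1.
Cage g has product 24, which forces (2,1) = 4.
Row 2 already has 4; hence (2,3) = 3.
3 is placed in row 2, which forces (2,5) = 1.
Column 5 now contains 1, which forces (3,5) = 3.
Cage b has product 4, leaving (4,2) = 1.
Column 3 already has 1, leaving (4,3) = 4.
Column 5 now contains 5, which forces (4,5) = 2.
5 is placed in row 5; hence (5,4) = 4.
Row 2 already has 1, leaving (2,2) = 5.
The 4 cells of cage a must have product 60, which forces (2,4) = 2.
Cage d needs product 20, so (3,1) = 1.
The 3 cells of cage d must have product 20, leaving (3,2) = 4.
4 is placed in column 3; hence (3,3) = 2.
3 is placed in row 3; hence (3,4) = 5.
1 is placed in row 4, leaving (4,1) = 5.
The 4 cells of cage h must have product 45; hence (4,4) = 3.
Completed grid: 3 2 5 1 4 / 4 5 3 2 1 / 1 4 2 5 3 / 5 1 4 3 2 / 2 3 1 4 5.

5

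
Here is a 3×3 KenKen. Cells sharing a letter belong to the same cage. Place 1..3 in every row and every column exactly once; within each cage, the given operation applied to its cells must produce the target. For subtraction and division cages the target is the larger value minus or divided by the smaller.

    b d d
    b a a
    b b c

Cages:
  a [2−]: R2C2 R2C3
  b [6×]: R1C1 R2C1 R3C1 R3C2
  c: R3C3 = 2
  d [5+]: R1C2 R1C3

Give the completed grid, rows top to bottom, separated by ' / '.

Cage b needs product 6, leaving R3C2 = 1.
Cage c is a single given cell, so R3C3 = 2.
The two cells of cage d must have sum 5, leaving R1C2 = 2.
Column 3 already has 2, so R1C3 = 3.
Column 2 already has 1, which forces R2C2 = 3.
The two cells of cage a must have difference 2, which forces R2C3 = 1.
2 is placed in row 3, so R3C1 = 3.
2 is placed in row 1, so R1C1 = 1.
Row 2 already has 1; hence R2C1 = 2.

1 2 3 / 2 3 1 / 3 1 2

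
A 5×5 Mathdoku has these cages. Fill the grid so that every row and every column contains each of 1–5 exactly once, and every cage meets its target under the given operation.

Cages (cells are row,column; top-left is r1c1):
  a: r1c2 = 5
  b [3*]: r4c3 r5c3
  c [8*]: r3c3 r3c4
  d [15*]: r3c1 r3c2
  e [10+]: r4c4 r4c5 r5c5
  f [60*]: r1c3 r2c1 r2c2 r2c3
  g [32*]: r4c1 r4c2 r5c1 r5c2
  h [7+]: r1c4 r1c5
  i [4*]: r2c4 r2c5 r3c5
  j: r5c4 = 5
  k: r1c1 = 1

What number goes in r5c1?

Cage k is given; hence r1c1 = 1.
A is a freebie, so r1c2 = 5.
Column 2 now contains 5, so r3c2 = 3.
Cage j is a single given cell, leaving r5c4 = 5.
3 is placed in row 3, which forces r3c1 = 5.
Cage f has product 60; hence r2c3 = 5.
Row 1 needs a 2, and only r1c3 is open for it.
The 4 cells of cage f must have product 60, so r2c1 = 3.
The 4 cells of cage f must have product 60, so r2c2 = 2.
Row 2 already has 2, which forces r2c4 = 1.
Row 2 already has 1, so r2c5 = 4.
2 is placed in column 3, so r3c3 = 4.
Cage c's pair has product 8; hence r3c4 = 2.
Row 3 already has 2, which forces r3c5 = 1.
The two cells of cage h must have sum 7, so r1c4 = 4.
Column 5 now contains 4, leaving r1c5 = 3.
Cage e needs sum 10; hence r4c4 = 3.
Cage e has sum 10, so r4c5 = 5.
The 3 cells of cage e must have sum 10, so r5c5 = 2.
Cage g needs product 32, which forces r4c1 = 2.
Cage g has product 32, leaving r4c2 = 4.
3 is placed in row 4, leaving r4c3 = 1.
Row 5 now contains 2; hence r5c1 = 4.
Cage g needs product 32; hence r5c2 = 1.
Cage b's pair has product 3, which forces r5c3 = 3.
Completed grid: 1 5 2 4 3 / 3 2 5 1 4 / 5 3 4 2 1 / 2 4 1 3 5 / 4 1 3 5 2.

4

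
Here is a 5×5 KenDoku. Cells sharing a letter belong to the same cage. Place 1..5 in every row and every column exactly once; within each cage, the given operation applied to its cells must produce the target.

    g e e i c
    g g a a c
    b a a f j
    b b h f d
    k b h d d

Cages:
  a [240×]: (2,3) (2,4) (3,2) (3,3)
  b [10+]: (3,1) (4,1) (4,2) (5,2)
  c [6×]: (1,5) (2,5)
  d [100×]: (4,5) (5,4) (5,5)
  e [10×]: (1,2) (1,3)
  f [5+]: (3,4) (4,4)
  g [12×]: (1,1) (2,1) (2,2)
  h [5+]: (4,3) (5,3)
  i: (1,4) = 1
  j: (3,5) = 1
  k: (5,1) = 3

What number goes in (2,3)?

I is a freebie, which forces (1,4) = 1.
Cage j is a single given cell, which forces (3,5) = 1.
Cage d needs product 100, leaving (4,5) = 5.
Cage k is given, so (5,1) = 3.
The 3 cells of cage d must have product 100, so (5,4) = 5.
Cage d needs product 100; hence (5,5) = 4.
The 3 cells of cage g must have product 12; hence (1,1) = 4.
The 3 cells of cage g must have product 12, so (2,1) = 1.
Cage g needs product 12, so (2,2) = 3.
Row 2 now contains 3; hence (2,4) = 4.
Row 2 now contains 3, so (2,5) = 2.
Column 1 now contains 1, leaving (4,1) = 2.
Row 4 now contains 2, leaving (4,4) = 3.
Column 5 already has 2, leaving (1,5) = 3.
Row 2 now contains 4, leaving (2,3) = 5.
2 is placed in column 1, so (3,1) = 5.
The 4 cells of cage a must have product 240; hence (3,2) = 4.
The 4 cells of cage a must have product 240, which forces (3,3) = 3.
Column 4 now contains 3, leaving (3,4) = 2.
Cage b has sum 10, so (4,2) = 1.
Row 4 now contains 3, leaving (4,3) = 4.
Cage b has sum 10, so (5,2) = 2.
Cage h's pair has sum 5, so (5,3) = 1.
Column 2 already has 2; hence (1,2) = 5.
Column 3 already has 5, leaving (1,3) = 2.
Filled in: 4 5 2 1 3 / 1 3 5 4 2 / 5 4 3 2 1 / 2 1 4 3 5 / 3 2 1 5 4.

5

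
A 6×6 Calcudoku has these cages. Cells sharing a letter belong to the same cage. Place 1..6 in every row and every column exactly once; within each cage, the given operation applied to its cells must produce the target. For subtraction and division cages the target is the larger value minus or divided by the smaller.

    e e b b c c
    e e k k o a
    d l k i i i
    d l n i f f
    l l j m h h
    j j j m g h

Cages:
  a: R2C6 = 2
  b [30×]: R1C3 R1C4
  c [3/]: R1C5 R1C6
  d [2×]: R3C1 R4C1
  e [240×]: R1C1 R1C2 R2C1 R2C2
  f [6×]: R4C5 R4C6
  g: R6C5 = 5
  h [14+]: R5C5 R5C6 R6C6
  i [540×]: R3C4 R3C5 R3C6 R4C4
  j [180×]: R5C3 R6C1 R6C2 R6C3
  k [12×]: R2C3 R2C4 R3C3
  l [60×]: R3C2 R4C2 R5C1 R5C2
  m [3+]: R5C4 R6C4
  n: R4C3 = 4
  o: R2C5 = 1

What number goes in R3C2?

Cage o is a single given cell, which forces R2C5 = 1.
A is a freebie, so R2C6 = 2.
Cage n is given, so R4C3 = 4.
The 4 cells of cage i must have product 540, leaving R4C4 = 6.
G is a freebie, leaving R6C5 = 5.
The two cells of cage b must have product 30, leaving R1C3 = 6.
6 is placed in column 4, leaving R1C4 = 5.
Row 1 now contains 6, leaving R1C6 = 1.
Cage k needs product 12, leaving R2C3 = 3.
Cage k needs product 12; hence R2C4 = 4.
The 3 cells of cage k must have product 12, which forces R3C3 = 1.
Column 4 already has 5, so R3C4 = 3.
Row 3 already has 3; hence R3C5 = 6.
6 is placed in row 3, leaving R3C6 = 5.
Cage f needs two cells with product 6, leaving R4C5 = 2.
Cage f's pair has product 6; hence R4C6 = 3.
The 4 cells of cage j must have product 180; hence R5C3 = 5.
5 is placed in column 6, leaving R5C6 = 6.
3 is placed in column 3, so R6C3 = 2.
2 is placed in row 6, which forces R6C4 = 1.
Column 6 already has 6, which forces R6C6 = 4.
Column 5 now contains 2, so R1C5 = 3.
1 is placed in row 3, which forces R3C1 = 2.
Row 3 already has 2, leaving R3C2 = 4.
Row 4 now contains 2; hence R4C1 = 1.
Cage l has product 60, so R4C2 = 5.
Column 1 already has 1, which forces R5C1 = 3.
Row 5 already has 3, which forces R5C2 = 1.
Column 4 already has 1, so R5C4 = 2.
Cage h has sum 14, which forces R5C5 = 4.
3 is placed in column 1, leaving R6C1 = 6.
6 is placed in row 6; hence R6C2 = 3.
2 is placed in column 1, which forces R1C1 = 4.
Column 2 now contains 4, which forces R1C2 = 2.
Column 1 already has 6, which forces R2C1 = 5.
Column 2 already has 5, which forces R2C2 = 6.
Completed grid: 4 2 6 5 3 1 / 5 6 3 4 1 2 / 2 4 1 3 6 5 / 1 5 4 6 2 3 / 3 1 5 2 4 6 / 6 3 2 1 5 4.

4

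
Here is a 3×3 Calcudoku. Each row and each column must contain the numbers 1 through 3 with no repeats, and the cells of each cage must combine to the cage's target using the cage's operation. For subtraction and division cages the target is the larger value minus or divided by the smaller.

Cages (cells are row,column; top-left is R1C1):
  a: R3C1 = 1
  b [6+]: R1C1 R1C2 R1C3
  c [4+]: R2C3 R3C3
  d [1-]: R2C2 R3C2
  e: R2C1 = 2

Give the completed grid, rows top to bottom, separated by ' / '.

Cage e is a single given cell, leaving R2C1 = 2.
Cage a is a single given cell, which forces R3C1 = 1.
Row 3 already has 1, so R3C3 = 3.
Column 1 already has 1, which forces R1C1 = 3.
Column 3 already has 3; hence R2C3 = 1.
3 is placed in row 3, which forces R3C2 = 2.
Column 2 now contains 2, leaving R1C2 = 1.
Column 3 already has 1, so R1C3 = 2.
1 is placed in row 2, so R2C2 = 3.

3 1 2 / 2 3 1 / 1 2 3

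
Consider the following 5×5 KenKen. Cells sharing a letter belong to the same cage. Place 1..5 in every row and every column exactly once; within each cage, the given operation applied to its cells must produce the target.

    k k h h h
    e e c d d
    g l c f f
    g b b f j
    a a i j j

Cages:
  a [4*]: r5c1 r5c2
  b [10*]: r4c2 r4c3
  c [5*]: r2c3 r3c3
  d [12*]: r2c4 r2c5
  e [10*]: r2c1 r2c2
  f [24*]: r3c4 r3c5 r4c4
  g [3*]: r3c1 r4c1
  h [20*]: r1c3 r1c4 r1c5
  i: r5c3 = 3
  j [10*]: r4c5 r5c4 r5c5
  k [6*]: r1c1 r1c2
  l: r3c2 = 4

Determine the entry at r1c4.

L is a freebie, which forces r3c2 = 4.
Column 2 already has 4; hence r5c2 = 1.
Cage i is given; hence r5c3 = 3.
The 3 cells of cage f must have product 24, so r4c4 = 4.
Cage j has product 10; hence r4c5 = 1.
Row 5 now contains 1, which forces r5c1 = 4.
Column 4 already has 4, so r2c4 = 3.
Cage d needs two cells with product 12, leaving r2c5 = 4.
The two cells of cage g must have product 3, so r3c1 = 1.
Row 3 already has 1, leaving r3c3 = 5.
3 is placed in column 4, which forces r3c4 = 2.
Row 3 already has 2, leaving r3c5 = 3.
Row 4 already has 1, which forces r4c1 = 3.
Column 3 already has 5; hence r4c3 = 2.
Column 4 now contains 2, leaving r5c4 = 5.
5 is placed in row 5; hence r5c5 = 2.
Column 1 now contains 3, leaving r1c1 = 2.
Cage k needs two cells with product 6, which forces r1c2 = 3.
Cage h has product 20, so r1c3 = 4.
Column 4 already has 5, leaving r1c4 = 1.
Column 5 already has 4, leaving r1c5 = 5.
Column 1 already has 2, so r2c1 = 5.
Row 2 already has 5; hence r2c2 = 2.
Column 3 already has 5, which forces r2c3 = 1.
Row 4 already has 2, so r4c2 = 5.
The full grid is 2 3 4 1 5 / 5 2 1 3 4 / 1 4 5 2 3 / 3 5 2 4 1 / 4 1 3 5 2.

1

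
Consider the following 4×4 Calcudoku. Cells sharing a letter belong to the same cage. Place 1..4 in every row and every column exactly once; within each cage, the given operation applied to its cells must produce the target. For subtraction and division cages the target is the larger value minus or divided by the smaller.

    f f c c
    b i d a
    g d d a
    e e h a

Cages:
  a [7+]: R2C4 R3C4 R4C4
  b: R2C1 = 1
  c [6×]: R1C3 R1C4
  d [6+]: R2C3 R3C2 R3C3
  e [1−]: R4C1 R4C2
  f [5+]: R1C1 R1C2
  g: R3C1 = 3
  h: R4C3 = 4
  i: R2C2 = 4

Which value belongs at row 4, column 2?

B is a freebie, so R2C1 = 1.
Cage i is a single given cell; hence R2C2 = 4.
Row 2 already has 4, so R2C4 = 2.
G is a freebie, leaving R3C1 = 3.
Cage h is a single given cell, which forces R4C3 = 4.
Row 4 now contains 4, which forces R4C4 = 1.
The two cells of cage c must have product 6; hence R1C3 = 2.
Column 4 now contains 2; hence R1C4 = 3.
Row 2 now contains 2, leaving R2C3 = 3.
Column 3 now contains 2, which forces R3C3 = 1.
1 is placed in column 4, which forces R3C4 = 4.
Row 4 now contains 4, which forces R4C1 = 2.
Cage e's pair has difference 1, leaving R4C2 = 3.
Row 1 already has 2; hence R1C1 = 4.
3 is placed in row 1, which forces R1C2 = 1.
Row 3 now contains 1, so R3C2 = 2.
The full grid is 4 1 2 3 / 1 4 3 2 / 3 2 1 4 / 2 3 4 1.

3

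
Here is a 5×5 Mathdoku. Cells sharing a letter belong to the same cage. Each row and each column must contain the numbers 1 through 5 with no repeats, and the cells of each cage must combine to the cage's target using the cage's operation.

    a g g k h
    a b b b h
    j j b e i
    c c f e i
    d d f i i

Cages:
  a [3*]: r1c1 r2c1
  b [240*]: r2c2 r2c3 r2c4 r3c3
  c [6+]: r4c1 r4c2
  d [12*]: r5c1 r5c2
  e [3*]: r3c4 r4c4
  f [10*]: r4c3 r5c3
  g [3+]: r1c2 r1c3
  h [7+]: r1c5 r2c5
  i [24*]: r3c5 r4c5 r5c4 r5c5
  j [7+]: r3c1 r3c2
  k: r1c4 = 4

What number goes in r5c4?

2

Cage k is given, which forces r1c4 = 4.
Cage b needs product 240, which forces r3c3 = 4.
Cage b has product 240; hence r2c2 = 4.
Column 2 already has 4, which forces r5c2 = 3.
Row 5 now contains 3, leaving r5c1 = 4.
The 4 cells of cage i must have product 24, so r3c5 = 3.
Cage i has product 24, so r4c5 = 4.
3 is placed in row 3; hence r3c4 = 1.
Cage e's pair has product 3, leaving r4c4 = 3.
1 is placed in column 4, which forces r5c4 = 2.
Row 5 already has 2, leaving r5c5 = 1.
The 4 cells of cage b must have product 240, which forces r2c3 = 3.
Column 4 now contains 3, so r2c4 = 5.
5 is placed in row 2, so r2c5 = 2.
The two cells of cage f must have product 10, so r4c3 = 2.
Row 5 already has 2, which forces r5c3 = 5.
Cage a's pair has product 3, leaving r1c1 = 3.
The two cells of cage g must have sum 3, so r1c2 = 2.
Column 3 already has 2, leaving r1c3 = 1.
Column 5 now contains 2; hence r1c5 = 5.
Row 2 already has 3, leaving r2c1 = 1.
Column 2 already has 2, which forces r3c2 = 5.
1 is placed in column 1; hence r4c1 = 5.
5 is placed in column 2; hence r4c2 = 1.
Row 3 now contains 5, so r3c1 = 2.
The full grid is 3 2 1 4 5 / 1 4 3 5 2 / 2 5 4 1 3 / 5 1 2 3 4 / 4 3 5 2 1.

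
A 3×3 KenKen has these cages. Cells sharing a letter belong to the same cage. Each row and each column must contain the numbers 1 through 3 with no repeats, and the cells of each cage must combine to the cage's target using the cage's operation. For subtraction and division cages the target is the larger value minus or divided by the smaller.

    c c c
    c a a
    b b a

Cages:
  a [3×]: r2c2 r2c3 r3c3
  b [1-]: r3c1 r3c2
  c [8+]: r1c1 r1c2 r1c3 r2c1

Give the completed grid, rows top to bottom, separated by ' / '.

1 3 2 / 2 1 3 / 3 2 1

Cage c has sum 8, so r2c1 = 2.
Cage a needs product 3; hence r2c2 = 1.
Cage a has product 3, which forces r2c3 = 3.
The 3 cells of cage a must have product 3, so r3c3 = 1.
Cage c has sum 8, leaving r1c1 = 1.
Cage c needs sum 8; hence r1c2 = 3.
Column 3 already has 1, which forces r1c3 = 2.
Row 3 already has 1, which forces r3c1 = 3.
The two cells of cage b must have difference 1, so r3c2 = 2.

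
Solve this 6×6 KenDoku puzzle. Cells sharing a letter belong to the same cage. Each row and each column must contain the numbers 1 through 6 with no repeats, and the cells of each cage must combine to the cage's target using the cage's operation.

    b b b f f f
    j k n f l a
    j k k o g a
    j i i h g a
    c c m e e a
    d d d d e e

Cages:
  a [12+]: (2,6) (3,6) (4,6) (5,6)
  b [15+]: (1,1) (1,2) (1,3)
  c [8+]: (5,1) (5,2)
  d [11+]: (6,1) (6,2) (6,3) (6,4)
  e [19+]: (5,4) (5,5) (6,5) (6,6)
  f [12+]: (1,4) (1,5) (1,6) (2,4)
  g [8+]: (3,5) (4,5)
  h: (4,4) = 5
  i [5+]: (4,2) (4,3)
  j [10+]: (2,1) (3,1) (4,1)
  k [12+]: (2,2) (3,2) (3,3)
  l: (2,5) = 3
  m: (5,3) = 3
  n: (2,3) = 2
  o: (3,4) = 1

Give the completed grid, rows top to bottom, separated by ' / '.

4 5 6 2 1 3 / 1 4 2 6 3 5 / 6 3 5 1 2 4 / 3 1 4 5 6 2 / 2 6 3 4 5 1 / 5 2 1 3 4 6

N is a freebie, leaving (2,3) = 2.
L is a freebie, so (2,5) = 3.
Cage o is a single given cell, which forces (3,4) = 1.
Cage h is a single given cell, which forces (4,4) = 5.
M is a freebie, leaving (5,3) = 3.
In row 5, 1 can only go at (5,6), so (5,6) = 1.
Cage f needs sum 12, so (1,5) = 1.
Row 5 needs a 5, and only (5,5) is open for it.
In row 5, 4 can only go at (5,4), so (5,4) = 4.
4 is placed in column 4, which forces (2,4) = 6.
Row 4 needs a 3, and only (4,1) is open for it.
The only place for 3 in row 3 is (3,2).
Cage d needs sum 11, which forces (6,4) = 3.
3 is placed in column 4; hence (1,4) = 2.
The 4 cells of cage f must have sum 12, leaving (1,6) = 3.
The only place for 1 in row 2 is (2,1).
Cage j needs sum 10, leaving (3,1) = 6.
6 is placed in row 3, so (3,5) = 2.
2 is placed in column 5, so (4,5) = 6.
6 is placed in column 1, which forces (5,1) = 2.
Row 5 already has 2; hence (5,2) = 6.
2 is placed in column 1, so (6,1) = 5.
Row 6 now contains 5, leaving (6,3) = 1.
6 is placed in column 5, so (6,5) = 4.
4 is placed in row 6, which forces (6,6) = 6.
Column 1 now contains 5, leaving (1,1) = 4.
The 3 cells of cage b must have sum 15, leaving (1,2) = 5.
The 3 cells of cage b must have sum 15, leaving (1,3) = 6.
Column 2 already has 5; hence (2,2) = 4.
Row 2 already has 4; hence (2,6) = 5.
Column 6 now contains 5; hence (3,6) = 4.
Cage i needs two cells with sum 5, leaving (4,2) = 1.
1 is placed in column 3, which forces (4,3) = 4.
The 4 cells of cage a must have sum 12; hence (4,6) = 2.
Row 6 already has 1, leaving (6,2) = 2.
Row 3 already has 4, leaving (3,3) = 5.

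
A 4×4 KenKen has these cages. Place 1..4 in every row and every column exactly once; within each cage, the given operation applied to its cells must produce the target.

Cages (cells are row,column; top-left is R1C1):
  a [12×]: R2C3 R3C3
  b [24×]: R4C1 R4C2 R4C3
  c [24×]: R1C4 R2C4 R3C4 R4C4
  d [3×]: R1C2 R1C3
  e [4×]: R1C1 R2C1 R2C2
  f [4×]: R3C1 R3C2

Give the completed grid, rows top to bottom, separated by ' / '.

2 3 1 4 / 1 2 4 3 / 4 1 3 2 / 3 4 2 1

The only place for 4 in row 1 is R1C4.
Row 1 needs a 2, and only R1C1 is open for it.
Cage e has product 4, so R2C1 = 1.
Cage e needs product 4, which forces R2C2 = 2.
Row 2 now contains 2, so R2C4 = 3.
Column 1 now contains 1, so R3C1 = 4.
4 is placed in row 3, which forces R3C2 = 1.
4 is placed in row 3, so R3C3 = 3.
1 is placed in row 3, so R3C4 = 2.
4 is placed in column 1, so R4C1 = 3.
Row 4 already has 3, so R4C2 = 4.
Row 4 already has 4, so R4C3 = 2.
Column 4 now contains 2, leaving R4C4 = 1.
Column 2 already has 1; hence R1C2 = 3.
Column 3 already has 3, which forces R1C3 = 1.
Row 2 now contains 3; hence R2C3 = 4.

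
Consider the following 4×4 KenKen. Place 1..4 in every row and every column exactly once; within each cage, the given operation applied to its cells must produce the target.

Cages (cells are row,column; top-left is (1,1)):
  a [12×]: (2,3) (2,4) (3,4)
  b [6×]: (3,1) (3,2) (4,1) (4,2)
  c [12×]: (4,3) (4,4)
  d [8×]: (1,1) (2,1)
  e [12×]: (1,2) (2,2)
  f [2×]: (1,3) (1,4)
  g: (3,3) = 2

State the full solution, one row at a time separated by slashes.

4 3 1 2 / 2 4 3 1 / 3 1 2 4 / 1 2 4 3

Cage g is given, so (3,3) = 2.
2 is placed in column 3, so (1,3) = 1.
Cage f needs two cells with product 2, leaving (1,4) = 2.
Row 1 already has 2, which forces (1,1) = 4.
Row 1 already has 4, which forces (1,2) = 3.
Cage d needs two cells with product 8, so (2,1) = 2.
3 is placed in column 2, so (2,2) = 4.
4 is placed in row 2, which forces (2,3) = 3.
Row 2 already has 3, so (2,4) = 1.
3 is placed in column 2, so (3,2) = 1.
Column 1 already has 2, which forces (4,1) = 1.
Column 2 now contains 1, leaving (4,2) = 2.
Column 3 already has 3; hence (4,3) = 4.
Row 4 already has 4, so (4,4) = 3.
1 is placed in row 3; hence (3,1) = 3.
Column 4 already has 3, so (3,4) = 4.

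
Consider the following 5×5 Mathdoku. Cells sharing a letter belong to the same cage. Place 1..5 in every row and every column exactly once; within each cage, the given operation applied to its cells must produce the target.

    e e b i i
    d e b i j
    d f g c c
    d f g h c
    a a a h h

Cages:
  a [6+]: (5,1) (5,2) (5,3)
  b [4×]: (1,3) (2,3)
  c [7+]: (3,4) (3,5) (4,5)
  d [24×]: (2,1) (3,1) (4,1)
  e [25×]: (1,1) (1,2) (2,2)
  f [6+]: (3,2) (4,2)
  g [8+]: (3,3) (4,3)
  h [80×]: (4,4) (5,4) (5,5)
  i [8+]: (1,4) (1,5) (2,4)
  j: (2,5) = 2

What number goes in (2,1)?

Cage e needs product 25, leaving (1,1) = 5.
Cage e has product 25, leaving (1,2) = 1.
Row 1 now contains 1, so (1,3) = 4.
Cage e needs product 25; hence (2,2) = 5.
Column 3 already has 4, leaving (2,3) = 1.
J is a freebie, leaving (2,5) = 2.
Cage h has product 80; hence (4,4) = 4.
Cage h needs product 80, so (5,4) = 5.
The 3 cells of cage h must have product 80, leaving (5,5) = 4.
The 3 cells of cage i must have sum 8, so (1,4) = 2.
Column 5 now contains 2, leaving (1,5) = 3.
Column 4 now contains 4, which forces (2,4) = 3.
Cage f's pair has sum 6, leaving (3,2) = 4.
Column 4 already has 3; hence (3,4) = 1.
Row 3 now contains 1, which forces (3,5) = 5.
Row 4 already has 4, so (4,2) = 2.
Column 5 already has 3, so (4,5) = 1.
The 3 cells of cage a must have sum 6, leaving (5,1) = 1.
Column 2 already has 2, so (5,2) = 3.
3 is placed in row 5, so (5,3) = 2.
3 is placed in row 2, leaving (2,1) = 4.
Cage d has product 24, which forces (3,1) = 2.
Row 3 already has 5, which forces (3,3) = 3.
2 is placed in row 4, which forces (4,1) = 3.
Cage g needs two cells with sum 8, so (4,3) = 5.
Completed grid: 5 1 4 2 3 / 4 5 1 3 2 / 2 4 3 1 5 / 3 2 5 4 1 / 1 3 2 5 4.

4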